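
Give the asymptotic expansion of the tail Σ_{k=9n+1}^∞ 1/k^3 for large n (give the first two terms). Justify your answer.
Σ_{k>9n} 1/k^3 = 1/(2 · (9n)^2) − 1/(2 · (9n)^3) + O(1/(9n)^4)

Compare to the integral: ∫_{9n}^∞ x^(−3) dx = [−x^(−2)/2]_{9n}^∞ = 1/((3−1)·(9n)^2). The Euler-Maclaurin correction adds −f(9n)/2 = −1/(2·(9n)^3). Euler-Maclaurin then gives
  Σ_{k>9n} 1/k^3 = ∫_{9n}^∞ dx/x^3 − 1/(2·(9n)^3) + O(1/(9n)^4).
(Equivalently this is ζ(3) − Σ_{k≤9n} 1/k^3.)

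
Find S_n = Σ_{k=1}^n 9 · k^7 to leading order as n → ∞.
S_n ~ 9 · n^8 / 8

By integral comparison (Euler-Maclaurin), Σ_{k=1}^n 9 · k^7 = 9 · ∫_0^n x^7 dx + O(n^7) = 9 · n^8/8 + O(n^7). (Equivalently, Faulhaber's formula gives the same leading term.)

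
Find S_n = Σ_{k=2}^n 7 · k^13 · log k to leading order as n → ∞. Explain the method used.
S_n ~ n^14 log n / 2 − n^14 / 28

By integral comparison, S_n = ∫_1^n 7 · x^13 · log x dx + O(n^13 · log n). For the integral, ∫ x^13 log x dx = n^14 log n / 14 − n^14/196 (integration by parts). Hence S_n ~ n^14 log n / 2 − n^14 / 28.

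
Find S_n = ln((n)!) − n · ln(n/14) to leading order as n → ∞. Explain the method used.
S_n ~ n · (ln 14 − 1) + O(ln n)

Stirling: ln((n)!) = n ln(n) − n + O(ln n).
  S_n = n ln(n) − n − n ln(n/14) + O(ln n)
      = n ln(n) − n ln n + n ln 14 − n + O(ln n)
      = n ln 14 − n + O(ln n)
      = n (ln 14 − 1) + O(ln n).
Numerically ln(14) − 1 ≈ 1.6391.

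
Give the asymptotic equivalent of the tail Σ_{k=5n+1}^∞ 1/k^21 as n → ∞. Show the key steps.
Σ_{k>5n} 1/k^21 ~ 1/(20 · (5n)^20)

Compare to the integral: ∫_{5n}^∞ x^(−21) dx = [−x^(−20)/20]_{5n}^∞ = 1/((21−1)·(5n)^20). Euler-Maclaurin then gives
  Σ_{k>5n} 1/k^21 = ∫_{5n}^∞ dx/x^21 − 1/(2·(5n)^21) + O(1/(5n)^22).
(Equivalently this is ζ(21) − Σ_{k≤5n} 1/k^21.)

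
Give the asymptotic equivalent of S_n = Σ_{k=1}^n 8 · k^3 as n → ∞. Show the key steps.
S_n ~ 2 · n^4

By integral comparison (Euler-Maclaurin), Σ_{k=1}^n 8 · k^3 = 8 · ∫_0^n x^3 dx + O(n^3) = 8 · n^4/4 = 2 · n^4 + O(n^3). (Equivalently, Faulhaber's formula gives the same leading term.)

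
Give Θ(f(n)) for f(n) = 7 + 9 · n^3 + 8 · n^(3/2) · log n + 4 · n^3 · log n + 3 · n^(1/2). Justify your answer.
f(n) ∈ Θ(n^3 · log n)

Compare the terms by growth order. For large n, n^a · (log n)^b dominates n^a' · (log n)^b' iff a > a', or (a = a' and b > b'). Ranking the 5 terms shows the dominant one is 4 · n^3 · log n. Hence f(n) ∈ Θ(n^3 · log n).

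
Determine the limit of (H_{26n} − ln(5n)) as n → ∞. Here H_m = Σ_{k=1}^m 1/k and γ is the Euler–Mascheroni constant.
lim = ln(26/5) + γ

By Euler-Maclaurin, H_m = ln m + γ + O(1/m). So
  H_{26n} − ln(5n) = ln(26n) + γ − ln(5n) + O(1/n)
                       = ln(26/5) + γ + O(1/n).
Hence the limit is ln(26/5) + γ.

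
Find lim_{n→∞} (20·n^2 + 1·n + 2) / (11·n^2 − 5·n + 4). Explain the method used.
lim = 20/11

For large n the leading n^2 terms dominate both numerator and denominator. Dividing top and bottom by n^2, every other term tends to 0, leaving 20/11.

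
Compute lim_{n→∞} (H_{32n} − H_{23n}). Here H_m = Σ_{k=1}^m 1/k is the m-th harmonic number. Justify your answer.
lim = ln(32/23)

Euler-Maclaurin gives H_m = ln m + γ + 1/(2m) + O(1/m^2). The γ and O(1/m) terms cancel in the difference:
  H_{32n} − H_{23n} = ln(32n) − ln(23n) + O(1/n) = ln(32/23) + O(1/n).
Hence the limit is ln(32/23).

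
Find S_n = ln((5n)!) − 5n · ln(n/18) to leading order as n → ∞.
S_n ~ 5n · (ln 90 − 1) + O(ln n)

Stirling: ln((5n)!) = 5n ln(5n) − 5n + O(ln n).
  S_n = 5n ln(5n) − 5n − 5n ln(n/18) + O(ln n)
      = 5n ln(5n) − 5n ln n + 5n ln 18 − 5n + O(ln n)
      = 5n ln 5 + 5n ln 18 − 5n + O(ln n)
      = 5n (ln 90 − 1) + O(ln n).
Numerically ln(90) − 1 ≈ 3.4998.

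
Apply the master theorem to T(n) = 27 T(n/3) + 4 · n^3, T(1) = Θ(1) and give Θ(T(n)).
T(n) = Θ(n^3 log n)

log_3 27 = 3, and f(n) = 4 · n^3 = Θ(n^(log_3 27)). This is Case 2 of the master theorem: T(n) = Θ(f(n) · log n) = Θ(n^3 log n).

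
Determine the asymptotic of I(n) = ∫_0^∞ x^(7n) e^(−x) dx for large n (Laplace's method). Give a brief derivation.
I(n) ~ sqrt(2π·7n) · (7n/e)^(7n)

Write the integrand as exp(7n ln x − x) and set f(x) = 7n ln x − x. Then f'(x) = 7n/x − 1 = 0 at x* = 7n, and f''(x*) = −7n/x*^2 = −1/(7n). Laplace's method (interior maximum) gives
  I(n) ~ e^(f(x*)) · sqrt(2π / |f''(x*)|)
        = exp(7n ln(7n) − 7n) · sqrt(2π · 7n)
        = (7n)^(7n) e^(−7n) · sqrt(2π·7n)
        = sqrt(2π·7n) · (7n/e)^(7n).
This matches Γ(7n+1) with Stirling applied to Γ.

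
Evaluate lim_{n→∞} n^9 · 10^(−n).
lim = 0

Exponentials with base > 1 dominate every fixed polynomial: for any fixed c, n^c / 10^n → 0 as n → ∞ (e.g. by the ratio test, or by writing 10^n = e^(n ln 10) and noting e^(n ln 10) / n^c → ∞). Hence n^9 · 10^(−n) = n^9 / 10^n → 0.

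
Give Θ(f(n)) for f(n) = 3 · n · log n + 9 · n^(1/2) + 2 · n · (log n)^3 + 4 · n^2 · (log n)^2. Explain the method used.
f(n) ∈ Θ(n^2 · (log n)^2)

Compare the terms by growth order. For large n, n^a · (log n)^b dominates n^a' · (log n)^b' iff a > a', or (a = a' and b > b'). Ranking the 4 terms shows the dominant one is 4 · n^2 · (log n)^2. Hence f(n) ∈ Θ(n^2 · (log n)^2).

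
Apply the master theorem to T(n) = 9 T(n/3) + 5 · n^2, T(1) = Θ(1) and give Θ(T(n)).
T(n) = Θ(n^2 log n)

log_3 9 = 2, and f(n) = 5 · n^2 = Θ(n^(log_3 9)). This is Case 2 of the master theorem: T(n) = Θ(f(n) · log n) = Θ(n^2 log n).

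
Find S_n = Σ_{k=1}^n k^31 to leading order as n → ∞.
S_n ~ n^32 / 32

By integral comparison (Euler-Maclaurin), Σ_{k=1}^n k^31 = ∫_0^n x^31 dx + O(n^31) = n^32/32 + O(n^31). (Equivalently, Faulhaber's formula gives the same leading term.)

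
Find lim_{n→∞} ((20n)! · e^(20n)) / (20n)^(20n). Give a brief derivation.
lim = ∞

Stirling: (20n)! ~ sqrt(2π·20n) · (20n/e)^(20n). Hence
  (20n)! · e^(20n) / (20n)^(20n) ~ sqrt(2π·20n) = sqrt(2π·20) · sqrt(n) → ∞.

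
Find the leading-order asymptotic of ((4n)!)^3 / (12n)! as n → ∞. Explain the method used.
((4n)!)^3/(12n)! ~ ((2π·4n)^(2/2) / sqrt(3)) · 3^(−3·4n)  →  0

Write N = 4n. Stirling: N! ~ sqrt(2π N)(N/e)^N and (3N)! ~ sqrt(2π·3N)·(3N/e)^(3N).
  (N!)^3/(3N)! ~ (2π N)^(3/2) (N/e)^(3N) / [sqrt(2π·3N) (3N/e)^(3N)]
     = (2π N)^(3/2) / sqrt(2π·3N) · (N/(3N))^(3N)
     = (2π N)^((3−1)/2) / sqrt(3) · 3^(−3N).
Since 3^3 > 1, the factor 3^(−3N) decays exponentially, so the ratio → 0. Substituting N = 4n gives the stated form.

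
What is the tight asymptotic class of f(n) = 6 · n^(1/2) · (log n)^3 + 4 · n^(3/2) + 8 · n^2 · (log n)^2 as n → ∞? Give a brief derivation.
f(n) ∈ Θ(n^2 · (log n)^2)

Compare the terms by growth order. For large n, n^a · (log n)^b dominates n^a' · (log n)^b' iff a > a', or (a = a' and b > b'). Ranking the 3 terms shows the dominant one is 8 · n^2 · (log n)^2. Hence f(n) ∈ Θ(n^2 · (log n)^2).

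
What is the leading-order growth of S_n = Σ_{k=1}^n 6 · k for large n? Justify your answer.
S_n ~ 3 · n^2

By integral comparison (Euler-Maclaurin), Σ_{k=1}^n 6 · k = 6 · ∫_0^n x^1 dx + O(n) = 6 · n^2/2 = 3 · n^2 + O(n). (Equivalently, Faulhaber's formula gives the same leading term.)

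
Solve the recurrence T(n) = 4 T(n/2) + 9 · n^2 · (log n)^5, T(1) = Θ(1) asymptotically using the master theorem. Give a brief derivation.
T(n) = Θ(n^2 · (log n)^6)

Here log_2 4 = 2 and f(n) = 9 · n^2 · (log n)^5 = Θ(n^(log_2 4) · (log n)^5). This is the extended Case 2 of the master theorem (f matches the critical exponent up to log factors), giving T(n) = Θ(n^(log_2 4) · (log n)^(5+1)) = Θ(n^2 · (log n)^6).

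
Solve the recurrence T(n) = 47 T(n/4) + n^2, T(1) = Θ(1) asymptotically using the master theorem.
T(n) = Θ(n^(log_4 47))

Master theorem: compare f(n) = n^2 to n^(log_4 47) where log_4 47 ≈ 2.777. Since 2 < log_4 47, we have f(n) = O(n^(log_4 47 − ε)) for some ε > 0 — Case 1. Hence T(n) = Θ(n^(log_4 47)).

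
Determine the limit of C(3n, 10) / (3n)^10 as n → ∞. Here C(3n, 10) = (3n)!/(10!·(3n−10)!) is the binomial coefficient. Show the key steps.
lim = 1/10! = 1/3628800

With N = 3n → ∞: C(N, 10) / N^10 = [N(N−1)…(N−9)] / (10! · N^10) = (1/10!) · 1 · (1 − 1/(3n)) · … · (1 − 9/(3n)). Each factor → 1 as N → ∞, so the limit is 1/10! = 1/3628800.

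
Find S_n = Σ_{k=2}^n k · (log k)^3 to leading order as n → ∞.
S_n ~ n^2 · (log n)^3 / 2

By integral comparison, S_n = ∫_1^n x · (log x)^3 dx + O(n · (log n)^3). For the integral, the leading term of ∫_1^n x^1 (log x)^3 dx is n^2/2 · (log n)^3 (by repeated integration by parts; each step lowers the log-exponent and produces a relatively O(1/log n) correction). Hence S_n ~ n^2 · (log n)^3 / 2.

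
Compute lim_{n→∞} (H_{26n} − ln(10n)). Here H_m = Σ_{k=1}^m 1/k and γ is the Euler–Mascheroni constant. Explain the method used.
lim = ln(13/5) + γ

By Euler-Maclaurin, H_m = ln m + γ + O(1/m). So
  H_{26n} − ln(10n) = ln(26n) + γ − ln(10n) + O(1/n)
                       = ln(26/10) + γ + O(1/n).
Hence the limit is ln(26/10) + γ (= ln(13/5)).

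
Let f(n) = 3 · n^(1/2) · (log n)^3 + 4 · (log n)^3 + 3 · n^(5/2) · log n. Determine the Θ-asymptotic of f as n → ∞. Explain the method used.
f(n) ∈ Θ(n^(5/2) · log n)

Compare the terms by growth order. For large n, n^a · (log n)^b dominates n^a' · (log n)^b' iff a > a', or (a = a' and b > b'). Ranking the 3 terms shows the dominant one is 3 · n^(5/2) · log n. Hence f(n) ∈ Θ(n^(5/2) · log n).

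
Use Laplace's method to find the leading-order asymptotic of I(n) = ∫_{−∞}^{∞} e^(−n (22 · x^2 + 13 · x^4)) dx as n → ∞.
I(n) ~ sqrt(π/(22n))

φ(x) = 22 · x^2 + 13 · x^4 has its unique global minimum at x* = 0 (since φ'(x) = 44x + 52x^3 = 0 only at x = 0 for real x with both coefficients positive, and φ → ∞ as |x| → ∞). At x* = 0, φ(0) = 0 and φ''(0) = 44. Laplace's method then gives
  I(n) ~ sqrt(2π / (n · φ''(0))) · e^(−n φ(0)) = sqrt(2π / (44n)) = sqrt(π/(22n)).
The 13 · x^4 term contributes only at subleading order (an O(1/n) relative correction).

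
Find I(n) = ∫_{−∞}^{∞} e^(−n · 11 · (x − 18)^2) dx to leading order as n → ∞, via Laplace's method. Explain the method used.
I(n) = sqrt(π/(11n))

Here φ(x) = 11 · (x − 18)^2 has its unique minimum at x* = 18 with φ(x*) = 0 and φ''(x*) = 22. Laplace's method gives
  I(n) ~ e^(−n φ(x*)) · sqrt(2π / (n · φ''(x*))) = sqrt(2π / (22n)) = sqrt(π/(11n)).
This is exact: substituting u = (x − 18)·sqrt(11n) gives I(n) = (1/sqrt(11n)) ∫_{−∞}^{∞} e^(−u^2) du = sqrt(π/(11n)).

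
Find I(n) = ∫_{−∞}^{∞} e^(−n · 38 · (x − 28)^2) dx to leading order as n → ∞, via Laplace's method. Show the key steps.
I(n) = sqrt(π/(38n))

Here φ(x) = 38 · (x − 28)^2 has its unique minimum at x* = 28 with φ(x*) = 0 and φ''(x*) = 76. Laplace's method gives
  I(n) ~ e^(−n φ(x*)) · sqrt(2π / (n · φ''(x*))) = sqrt(2π / (76n)) = sqrt(π/(38n)).
This is exact: substituting u = (x − 28)·sqrt(38n) gives I(n) = (1/sqrt(38n)) ∫_{−∞}^{∞} e^(−u^2) du = sqrt(π/(38n)).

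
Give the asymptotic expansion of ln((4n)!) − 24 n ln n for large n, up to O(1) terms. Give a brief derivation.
ln((4n)!) − 24 n ln n = −20 n ln n + 4(ln 4 − 1) n + (1/2) ln(2π·4n) + O(1/n)

Stirling: ln((4n)!) = 4n ln(4n) − 4n + (1/2) ln(2π·4n) + O(1/n).
Expand 4n ln(4n) = 4n (ln n + ln 4) = 4n ln n + 4n ln 4.
Subtract 24n ln n: leading term is (4 − 24) n ln n = −20 n ln n. The next term is 4n ln 4 − 4n = 4(ln 4 − 1) n. Then the (1/2) ln(2π·4n) correction.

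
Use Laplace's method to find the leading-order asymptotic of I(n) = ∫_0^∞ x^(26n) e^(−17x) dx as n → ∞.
I(n) ~ (sqrt(2π·26n) / 17) · (26n/(17e))^(26n)

Write the integrand as exp(26n ln x − 17x) and set f(x) = 26n ln x − 17x. Then f'(x) = 26n/x − 17 = 0 at x* = 26n/17, and f''(x*) = −26n/x*^2 = −17^2/(26n). Laplace's method (interior maximum) gives
  I(n) ~ e^(f(x*)) · sqrt(2π / |f''(x*)|)
        = exp(26n ln(26n/17) − 26n) · sqrt(2π · 26n / 17^2)
        = (26n/17)^(26n) e^(−26n) · sqrt(2π·26n) / 17
        = (sqrt(2π·26n) / 17) · (26n/(17e))^(26n).
This matches Γ(26n+1)/17^(26n+1) with Stirling applied to Γ.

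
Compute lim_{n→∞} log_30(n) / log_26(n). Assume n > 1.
lim = ln(26) / ln(30) = log_30(26)

Change of base: log_30(n) = ln n / ln 30 and log_26(n) = ln n / ln 26. The ratio is (ln n / ln 30) · (ln 26 / ln n) = ln 26 / ln 30, a constant independent of n. So the limit is ln 26 / ln 30 = log_30(26).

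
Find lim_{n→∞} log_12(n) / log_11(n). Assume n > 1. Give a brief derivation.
lim = ln(11) / ln(12) = log_12(11)

Change of base: log_12(n) = ln n / ln 12 and log_11(n) = ln n / ln 11. The ratio is (ln n / ln 12) · (ln 11 / ln n) = ln 11 / ln 12, a constant independent of n. So the limit is ln 11 / ln 12 = log_12(11).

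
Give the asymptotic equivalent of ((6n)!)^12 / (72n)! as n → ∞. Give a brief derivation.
((6n)!)^12/(72n)! ~ ((2π·6n)^(11/2) / sqrt(12)) · 12^(−12·6n)  →  0

Write N = 6n. Stirling: N! ~ sqrt(2π N)(N/e)^N and (12N)! ~ sqrt(2π·12N)·(12N/e)^(12N).
  (N!)^12/(12N)! ~ (2π N)^(12/2) (N/e)^(12N) / [sqrt(2π·12N) (12N/e)^(12N)]
     = (2π N)^(12/2) / sqrt(2π·12N) · (N/(12N))^(12N)
     = (2π N)^((12−1)/2) / sqrt(12) · 12^(−12N).
Since 12^12 > 1, the factor 12^(−12N) decays exponentially, so the ratio → 0. Substituting N = 6n gives the stated form.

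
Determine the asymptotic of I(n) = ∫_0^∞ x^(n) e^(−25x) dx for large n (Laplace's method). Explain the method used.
I(n) ~ (sqrt(2π·n) / 25) · (n/(25e))^(n)

Write the integrand as exp(n ln x − 25x) and set f(x) = n ln x − 25x. Then f'(x) = n/x − 25 = 0 at x* = n/25, and f''(x*) = −n/x*^2 = −25^2/(n). Laplace's method (interior maximum) gives
  I(n) ~ e^(f(x*)) · sqrt(2π / |f''(x*)|)
        = exp(n ln(n/25) − n) · sqrt(2π · n / 25^2)
        = (n/25)^(n) e^(−n) · sqrt(2π·n) / 25
        = (sqrt(2π·n) / 25) · (n/(25e))^(n).
This matches Γ(n+1)/25^(n+1) with Stirling applied to Γ.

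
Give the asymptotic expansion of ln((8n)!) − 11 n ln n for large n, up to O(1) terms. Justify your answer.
ln((8n)!) − 11 n ln n = −3 n ln n + 8(ln 8 − 1) n + (1/2) ln(2π·8n) + O(1/n)

Stirling: ln((8n)!) = 8n ln(8n) − 8n + (1/2) ln(2π·8n) + O(1/n).
Expand 8n ln(8n) = 8n (ln n + ln 8) = 8n ln n + 8n ln 8.
Subtract 11n ln n: leading term is (8 − 11) n ln n = −3 n ln n. The next term is 8n ln 8 − 8n = 8(ln 8 − 1) n. Then the (1/2) ln(2π·8n) correction.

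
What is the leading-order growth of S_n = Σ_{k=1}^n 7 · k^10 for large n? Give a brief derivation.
S_n ~ 7 · n^11 / 11

By integral comparison (Euler-Maclaurin), Σ_{k=1}^n 7 · k^10 = 7 · ∫_0^n x^10 dx + O(n^10) = 7 · n^11/11 + O(n^10). (Equivalently, Faulhaber's formula gives the same leading term.)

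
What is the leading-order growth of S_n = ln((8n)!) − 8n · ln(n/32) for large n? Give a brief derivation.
S_n ~ 8n · (ln 256 − 1) + O(ln n)

Stirling: ln((8n)!) = 8n ln(8n) − 8n + O(ln n).
  S_n = 8n ln(8n) − 8n − 8n ln(n/32) + O(ln n)
      = 8n ln(8n) − 8n ln n + 8n ln 32 − 8n + O(ln n)
      = 8n ln 8 + 8n ln 32 − 8n + O(ln n)
      = 8n (ln 256 − 1) + O(ln n).
Numerically ln(256) − 1 ≈ 4.5452.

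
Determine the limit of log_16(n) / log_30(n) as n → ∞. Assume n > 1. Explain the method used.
lim = ln(30) / ln(16) = log_16(30)

Change of base: log_16(n) = ln n / ln 16 and log_30(n) = ln n / ln 30. The ratio is (ln n / ln 16) · (ln 30 / ln n) = ln 30 / ln 16, a constant independent of n. So the limit is ln 30 / ln 16 = log_16(30).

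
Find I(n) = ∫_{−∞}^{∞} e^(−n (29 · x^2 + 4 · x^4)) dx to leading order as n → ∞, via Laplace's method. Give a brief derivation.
I(n) ~ sqrt(π/(29n))

φ(x) = 29 · x^2 + 4 · x^4 has its unique global minimum at x* = 0 (since φ'(x) = 58x + 16x^3 = 0 only at x = 0 for real x with both coefficients positive, and φ → ∞ as |x| → ∞). At x* = 0, φ(0) = 0 and φ''(0) = 58. Laplace's method then gives
  I(n) ~ sqrt(2π / (n · φ''(0))) · e^(−n φ(0)) = sqrt(2π / (58n)) = sqrt(π/(29n)).
The 4 · x^4 term contributes only at subleading order (an O(1/n) relative correction).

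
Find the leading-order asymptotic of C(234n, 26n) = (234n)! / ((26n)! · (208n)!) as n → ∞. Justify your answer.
C(234n, 26n) ~ (387420489/16777216)^(26n) · sqrt(9/(16π·26n))

Write N = 26n. Apply Stirling to each factorial:
  (9N)! ~ sqrt(2π·9N) · (9N/e)^(9N),
  N! ~ sqrt(2π N) · (N/e)^N,
  (8N)! ~ sqrt(2π·8N) · (8N/e)^(8N).
The exponential factors combine to (9N)^(9N) / (N^N · (8N)^(8N)) = 9^(9N)/8^(8N) = (9^9/8^8)^N = (387420489/16777216)^N.
The square-root prefactors combine to sqrt(2π·9N) / (sqrt(2π N)·sqrt(2π·8N)) = sqrt(9 / (2π·8·N)) = sqrt(9/(16π·26n)).
Substituting N = 26n: C(234n, 26n) ~ (387420489/16777216)^(26n) · sqrt(9/(16π·26n)).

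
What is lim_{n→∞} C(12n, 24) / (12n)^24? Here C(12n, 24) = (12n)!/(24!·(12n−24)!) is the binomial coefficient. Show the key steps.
lim = 1/24! = 1/620448401733239439360000

With N = 12n → ∞: C(N, 24) / N^24 = [N(N−1)…(N−23)] / (24! · N^24) = (1/24!) · 1 · (1 − 1/(12n)) · … · (1 − 23/(12n)). Each factor → 1 as N → ∞, so the limit is 1/24! = 1/620448401733239439360000.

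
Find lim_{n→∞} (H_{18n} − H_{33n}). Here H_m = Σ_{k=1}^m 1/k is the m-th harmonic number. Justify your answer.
lim = ln(18/33) = ln(6/11)

Euler-Maclaurin gives H_m = ln m + γ + 1/(2m) + O(1/m^2). The γ and O(1/m) terms cancel in the difference:
  H_{18n} − H_{33n} = ln(18n) − ln(33n) + O(1/n) = ln(18/33) + O(1/n).
Hence the limit is ln(18/33) = ln(6/11).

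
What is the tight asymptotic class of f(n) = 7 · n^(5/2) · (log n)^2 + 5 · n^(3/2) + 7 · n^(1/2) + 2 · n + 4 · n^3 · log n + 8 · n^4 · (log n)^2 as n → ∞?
f(n) ∈ Θ(n^4 · (log n)^2)

Compare the terms by growth order. For large n, n^a · (log n)^b dominates n^a' · (log n)^b' iff a > a', or (a = a' and b > b'). Ranking the 6 terms shows the dominant one is 8 · n^4 · (log n)^2. Hence f(n) ∈ Θ(n^4 · (log n)^2).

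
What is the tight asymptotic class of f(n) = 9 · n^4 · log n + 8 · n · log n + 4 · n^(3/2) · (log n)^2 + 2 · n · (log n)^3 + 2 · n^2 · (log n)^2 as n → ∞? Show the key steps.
f(n) ∈ Θ(n^4 · log n)

Compare the terms by growth order. For large n, n^a · (log n)^b dominates n^a' · (log n)^b' iff a > a', or (a = a' and b > b'). Ranking the 5 terms shows the dominant one is 9 · n^4 · log n. Hence f(n) ∈ Θ(n^4 · log n).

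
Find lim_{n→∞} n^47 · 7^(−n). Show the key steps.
lim = 0

Exponentials with base > 1 dominate every fixed polynomial: for any fixed c, n^c / 7^n → 0 as n → ∞ (e.g. by the ratio test, or by writing 7^n = e^(n ln 7) and noting e^(n ln 7) / n^c → ∞). Hence n^47 · 7^(−n) = n^47 / 7^n → 0.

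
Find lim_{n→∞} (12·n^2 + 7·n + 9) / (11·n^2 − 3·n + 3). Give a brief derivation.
lim = 12/11

For large n the leading n^2 terms dominate both numerator and denominator. Dividing top and bottom by n^2, every other term tends to 0, leaving 12/11.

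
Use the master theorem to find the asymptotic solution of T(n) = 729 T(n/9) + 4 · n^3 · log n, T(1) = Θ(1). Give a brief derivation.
T(n) = Θ(n^3 · (log n)^2)

Here log_9 729 = 3 and f(n) = 4 · n^3 · log n = Θ(n^(log_9 729) · (log n)^1). This is the extended Case 2 of the master theorem (f matches the critical exponent up to log factors), giving T(n) = Θ(n^(log_9 729) · (log n)^(1+1)) = Θ(n^3 · (log n)^2).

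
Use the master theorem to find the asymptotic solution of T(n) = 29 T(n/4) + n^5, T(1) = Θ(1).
T(n) = Θ(n^5)

log_4 29 ≈ 2.429. f(n) = n^5 dominates n^(log_4 29) since 5 > 2.429, and the regularity condition a·f(n/b) = 29·(n/4)^5 = (29/1024)·n^5 ≤ c·f(n) holds with c = 29/1024 ≈ 0.0283 < 1. So this is Case 3: T(n) = Θ(f(n)) = Θ(n^5).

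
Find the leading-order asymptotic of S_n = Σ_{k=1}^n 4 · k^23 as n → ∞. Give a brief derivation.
S_n ~ n^24 / 6

By integral comparison (Euler-Maclaurin), Σ_{k=1}^n 4 · k^23 = 4 · ∫_0^n x^23 dx + O(n^23) = 4 · n^24/24 = n^24 / 6 + O(n^23). (Equivalently, Faulhaber's formula gives the same leading term.)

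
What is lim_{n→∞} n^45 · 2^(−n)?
lim = 0

Exponentials with base > 1 dominate every fixed polynomial: for any fixed c, n^c / 2^n → 0 as n → ∞ (e.g. by the ratio test, or by writing 2^n = e^(n ln 2) and noting e^(n ln 2) / n^c → ∞). Hence n^45 · 2^(−n) = n^45 / 2^n → 0.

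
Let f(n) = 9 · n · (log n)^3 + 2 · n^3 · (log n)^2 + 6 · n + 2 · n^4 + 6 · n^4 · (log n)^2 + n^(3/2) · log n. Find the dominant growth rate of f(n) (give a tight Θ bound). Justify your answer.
f(n) ∈ Θ(n^4 · (log n)^2)

Compare the terms by growth order. For large n, n^a · (log n)^b dominates n^a' · (log n)^b' iff a > a', or (a = a' and b > b'). Ranking the 6 terms shows the dominant one is 6 · n^4 · (log n)^2. Hence f(n) ∈ Θ(n^4 · (log n)^2).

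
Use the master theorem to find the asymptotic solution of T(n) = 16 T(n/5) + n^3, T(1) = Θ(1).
T(n) = Θ(n^3)

log_5 16 ≈ 1.723. f(n) = n^3 dominates n^(log_5 16) since 3 > 1.723, and the regularity condition a·f(n/b) = 16·(n/5)^3 = (16/125)·n^3 ≤ c·f(n) holds with c = 16/125 ≈ 0.128 < 1. So this is Case 3: T(n) = Θ(f(n)) = Θ(n^3).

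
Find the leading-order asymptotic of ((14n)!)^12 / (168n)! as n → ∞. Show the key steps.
((14n)!)^12/(168n)! ~ ((2π·14n)^(11/2) / sqrt(12)) · 12^(−12·14n)  →  0

Write N = 14n. Stirling: N! ~ sqrt(2π N)(N/e)^N and (12N)! ~ sqrt(2π·12N)·(12N/e)^(12N).
  (N!)^12/(12N)! ~ (2π N)^(12/2) (N/e)^(12N) / [sqrt(2π·12N) (12N/e)^(12N)]
     = (2π N)^(12/2) / sqrt(2π·12N) · (N/(12N))^(12N)
     = (2π N)^((12−1)/2) / sqrt(12) · 12^(−12N).
Since 12^12 > 1, the factor 12^(−12N) decays exponentially, so the ratio → 0. Substituting N = 14n gives the stated form.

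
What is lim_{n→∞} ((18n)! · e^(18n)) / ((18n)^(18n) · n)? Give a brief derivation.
lim = 0

Stirling: (18n)! ~ sqrt(2π·18n) · (18n/e)^(18n). Hence
  (18n)! · e^(18n) / (18n)^(18n) ~ sqrt(2π·18n).
Dividing by n: sqrt(2π·18n) / n = sqrt(2π·18) · n^((1−2)/2), so the expression behaves like sqrt(2π·18) · n^((1−2)/2) → 0.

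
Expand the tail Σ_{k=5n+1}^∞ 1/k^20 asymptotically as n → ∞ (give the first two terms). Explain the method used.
Σ_{k>5n} 1/k^20 = 1/(19 · (5n)^19) − 1/(2 · (5n)^20) + O(1/(5n)^21)

Compare to the integral: ∫_{5n}^∞ x^(−20) dx = [−x^(−19)/19]_{5n}^∞ = 1/((20−1)·(5n)^19). The Euler-Maclaurin correction adds −f(5n)/2 = −1/(2·(5n)^20). Euler-Maclaurin then gives
  Σ_{k>5n} 1/k^20 = ∫_{5n}^∞ dx/x^20 − 1/(2·(5n)^20) + O(1/(5n)^21).
(Equivalently this is ζ(20) − Σ_{k≤5n} 1/k^20.)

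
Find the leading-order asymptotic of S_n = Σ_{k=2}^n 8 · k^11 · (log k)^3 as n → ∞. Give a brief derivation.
S_n ~ 2 · n^12 · (log n)^3 / 3

By integral comparison, S_n = ∫_1^n 8 · x^11 · (log x)^3 dx + O(n^11 · (log n)^3). For the integral, the leading term of ∫_1^n x^11 (log x)^3 dx is n^12/12 · (log n)^3 (by repeated integration by parts; each step lowers the log-exponent and produces a relatively O(1/log n) correction). Hence S_n ~ 2 · n^12 · (log n)^3 / 3.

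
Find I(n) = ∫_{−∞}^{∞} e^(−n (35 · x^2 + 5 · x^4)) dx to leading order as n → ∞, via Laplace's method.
I(n) ~ sqrt(π/(35n))

φ(x) = 35 · x^2 + 5 · x^4 has its unique global minimum at x* = 0 (since φ'(x) = 70x + 20x^3 = 0 only at x = 0 for real x with both coefficients positive, and φ → ∞ as |x| → ∞). At x* = 0, φ(0) = 0 and φ''(0) = 70. Laplace's method then gives
  I(n) ~ sqrt(2π / (n · φ''(0))) · e^(−n φ(0)) = sqrt(2π / (70n)) = sqrt(π/(35n)).
The 5 · x^4 term contributes only at subleading order (an O(1/n) relative correction).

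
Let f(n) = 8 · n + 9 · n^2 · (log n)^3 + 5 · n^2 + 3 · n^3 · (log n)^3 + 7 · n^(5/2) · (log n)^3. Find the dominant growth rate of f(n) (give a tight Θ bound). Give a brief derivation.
f(n) ∈ Θ(n^3 · (log n)^3)

Compare the terms by growth order. For large n, n^a · (log n)^b dominates n^a' · (log n)^b' iff a > a', or (a = a' and b > b'). Ranking the 5 terms shows the dominant one is 3 · n^3 · (log n)^3. Hence f(n) ∈ Θ(n^3 · (log n)^3).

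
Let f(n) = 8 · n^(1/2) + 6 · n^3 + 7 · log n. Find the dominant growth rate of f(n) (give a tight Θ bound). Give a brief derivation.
f(n) ∈ Θ(n^3)

Compare the terms by growth order. For large n, n^a · (log n)^b dominates n^a' · (log n)^b' iff a > a', or (a = a' and b > b'). Ranking the 3 terms shows the dominant one is 6 · n^3. Hence f(n) ∈ Θ(n^3).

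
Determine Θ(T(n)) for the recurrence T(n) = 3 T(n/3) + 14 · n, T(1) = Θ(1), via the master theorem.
T(n) = Θ(n log n)

log_3 3 = 1, and f(n) = 14 · n = Θ(n^(log_3 3)). This is Case 2 of the master theorem: T(n) = Θ(f(n) · log n) = Θ(n log n).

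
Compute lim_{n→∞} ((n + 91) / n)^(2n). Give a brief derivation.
lim = e^182

Rewrite as (1 + 91/n)^(2n). By the standard limit (1 + x/n)^n → e^x, we have (1 + 91/n)^n → e^91, and raising to the 2nd power gives e^182.
More precisely, ln[(1 + 91/n)^(2n)] = 2n · ln(1 + 91/n) = 2n · (91/n + O(1/n^2)) = 182 + O(1/n) → 182.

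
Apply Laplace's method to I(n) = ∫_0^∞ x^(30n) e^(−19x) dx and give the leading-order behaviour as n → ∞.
I(n) ~ (sqrt(2π·30n) / 19) · (30n/(19e))^(30n)

Write the integrand as exp(30n ln x − 19x) and set f(x) = 30n ln x − 19x. Then f'(x) = 30n/x − 19 = 0 at x* = 30n/19, and f''(x*) = −30n/x*^2 = −19^2/(30n). Laplace's method (interior maximum) gives
  I(n) ~ e^(f(x*)) · sqrt(2π / |f''(x*)|)
        = exp(30n ln(30n/19) − 30n) · sqrt(2π · 30n / 19^2)
        = (30n/19)^(30n) e^(−30n) · sqrt(2π·30n) / 19
        = (sqrt(2π·30n) / 19) · (30n/(19e))^(30n).
This matches Γ(30n+1)/19^(30n+1) with Stirling applied to Γ.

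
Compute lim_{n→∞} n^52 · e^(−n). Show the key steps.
lim = 0

Exponentials with base > 1 dominate every fixed polynomial: for any fixed c, n^c / e^n → 0 as n → ∞ (e.g. by the ratio test, or since e^n grows faster than any power of n). Hence n^52 · e^(−n) = n^52 / e^n → 0.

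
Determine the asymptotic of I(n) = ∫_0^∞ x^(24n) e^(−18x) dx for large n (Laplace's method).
I(n) ~ (sqrt(2π·24n) / 18) · (24n/(18e))^(24n)

Write the integrand as exp(24n ln x − 18x) and set f(x) = 24n ln x − 18x. Then f'(x) = 24n/x − 18 = 0 at x* = 24n/18, and f''(x*) = −24n/x*^2 = −18^2/(24n). Laplace's method (interior maximum) gives
  I(n) ~ e^(f(x*)) · sqrt(2π / |f''(x*)|)
        = exp(24n ln(24n/18) − 24n) · sqrt(2π · 24n / 18^2)
        = (24n/18)^(24n) e^(−24n) · sqrt(2π·24n) / 18
        = (sqrt(2π·24n) / 18) · (24n/(18e))^(24n).
This matches Γ(24n+1)/18^(24n+1) with Stirling applied to Γ.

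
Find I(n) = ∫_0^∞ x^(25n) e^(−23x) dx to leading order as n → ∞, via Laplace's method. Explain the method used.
I(n) ~ (sqrt(2π·25n) / 23) · (25n/(23e))^(25n)

Write the integrand as exp(25n ln x − 23x) and set f(x) = 25n ln x − 23x. Then f'(x) = 25n/x − 23 = 0 at x* = 25n/23, and f''(x*) = −25n/x*^2 = −23^2/(25n). Laplace's method (interior maximum) gives
  I(n) ~ e^(f(x*)) · sqrt(2π / |f''(x*)|)
        = exp(25n ln(25n/23) − 25n) · sqrt(2π · 25n / 23^2)
        = (25n/23)^(25n) e^(−25n) · sqrt(2π·25n) / 23
        = (sqrt(2π·25n) / 23) · (25n/(23e))^(25n).
This matches Γ(25n+1)/23^(25n+1) with Stirling applied to Γ.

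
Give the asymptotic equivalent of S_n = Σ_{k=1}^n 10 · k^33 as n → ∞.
S_n ~ 5 · n^34 / 17

By integral comparison (Euler-Maclaurin), Σ_{k=1}^n 10 · k^33 = 10 · ∫_0^n x^33 dx + O(n^33) = 10 · n^34/34 = 5 · n^34 / 17 + O(n^33). (Equivalently, Faulhaber's formula gives the same leading term.)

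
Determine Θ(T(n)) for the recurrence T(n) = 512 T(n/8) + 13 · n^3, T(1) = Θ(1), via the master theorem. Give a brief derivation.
T(n) = Θ(n^3 log n)

log_8 512 = 3, and f(n) = 13 · n^3 = Θ(n^(log_8 512)). This is Case 2 of the master theorem: T(n) = Θ(f(n) · log n) = Θ(n^3 log n).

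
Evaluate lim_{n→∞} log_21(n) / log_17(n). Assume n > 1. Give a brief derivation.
lim = ln(17) / ln(21) = log_21(17)

Change of base: log_21(n) = ln n / ln 21 and log_17(n) = ln n / ln 17. The ratio is (ln n / ln 21) · (ln 17 / ln n) = ln 17 / ln 21, a constant independent of n. So the limit is ln 17 / ln 21 = log_21(17).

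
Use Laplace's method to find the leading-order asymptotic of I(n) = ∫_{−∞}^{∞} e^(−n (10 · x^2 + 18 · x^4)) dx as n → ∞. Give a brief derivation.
I(n) ~ sqrt(π/(10n))

φ(x) = 10 · x^2 + 18 · x^4 has its unique global minimum at x* = 0 (since φ'(x) = 20x + 72x^3 = 0 only at x = 0 for real x with both coefficients positive, and φ → ∞ as |x| → ∞). At x* = 0, φ(0) = 0 and φ''(0) = 20. Laplace's method then gives
  I(n) ~ sqrt(2π / (n · φ''(0))) · e^(−n φ(0)) = sqrt(2π / (20n)) = sqrt(π/(10n)).
The 18 · x^4 term contributes only at subleading order (an O(1/n) relative correction).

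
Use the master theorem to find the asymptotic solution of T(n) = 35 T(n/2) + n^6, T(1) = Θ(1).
T(n) = Θ(n^6)

log_2 35 ≈ 5.129. f(n) = n^6 dominates n^(log_2 35) since 6 > 5.129, and the regularity condition a·f(n/b) = 35·(n/2)^6 = (35/64)·n^6 ≤ c·f(n) holds with c = 35/64 ≈ 0.547 < 1. So this is Case 3: T(n) = Θ(f(n)) = Θ(n^6).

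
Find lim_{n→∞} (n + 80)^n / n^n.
lim = e^80

Rewrite as (1 + 80/n)^(n). By the standard limit (1 + x/n)^n → e^x, we have (1 + 80/n)^n → e^80, and raising to the 1st power gives e^80.
More precisely, ln[(1 + 80/n)^(n)] = n · ln(1 + 80/n) = n · (80/n + O(1/n^2)) = 80 + O(1/n) → 80.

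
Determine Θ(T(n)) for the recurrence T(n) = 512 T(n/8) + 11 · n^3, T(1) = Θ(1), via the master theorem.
T(n) = Θ(n^3 log n)

log_8 512 = 3, and f(n) = 11 · n^3 = Θ(n^(log_8 512)). This is Case 2 of the master theorem: T(n) = Θ(f(n) · log n) = Θ(n^3 log n).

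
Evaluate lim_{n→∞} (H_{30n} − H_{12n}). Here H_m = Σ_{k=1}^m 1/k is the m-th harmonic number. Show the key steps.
lim = ln(30/12) = ln(5/2)

Euler-Maclaurin gives H_m = ln m + γ + 1/(2m) + O(1/m^2). The γ and O(1/m) terms cancel in the difference:
  H_{30n} − H_{12n} = ln(30n) − ln(12n) + O(1/n) = ln(30/12) + O(1/n).
Hence the limit is ln(30/12) = ln(5/2).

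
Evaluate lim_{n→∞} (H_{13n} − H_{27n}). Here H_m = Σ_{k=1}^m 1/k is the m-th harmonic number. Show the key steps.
lim = ln(13/27)

Euler-Maclaurin gives H_m = ln m + γ + 1/(2m) + O(1/m^2). The γ and O(1/m) terms cancel in the difference:
  H_{13n} − H_{27n} = ln(13n) − ln(27n) + O(1/n) = ln(13/27) + O(1/n).
Hence the limit is ln(13/27).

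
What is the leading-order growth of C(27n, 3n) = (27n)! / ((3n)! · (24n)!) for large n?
C(27n, 3n) ~ (387420489/16777216)^(3n) · sqrt(9/(16π·3n))

Write N = 3n. Apply Stirling to each factorial:
  (9N)! ~ sqrt(2π·9N) · (9N/e)^(9N),
  N! ~ sqrt(2π N) · (N/e)^N,
  (8N)! ~ sqrt(2π·8N) · (8N/e)^(8N).
The exponential factors combine to (9N)^(9N) / (N^N · (8N)^(8N)) = 9^(9N)/8^(8N) = (9^9/8^8)^N = (387420489/16777216)^N.
The square-root prefactors combine to sqrt(2π·9N) / (sqrt(2π N)·sqrt(2π·8N)) = sqrt(9 / (2π·8·N)) = sqrt(9/(16π·3n)).
Substituting N = 3n: C(27n, 3n) ~ (387420489/16777216)^(3n) · sqrt(9/(16π·3n)).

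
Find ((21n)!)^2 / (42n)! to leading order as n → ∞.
((21n)!)^2/(42n)! ~ ((2π·21n)^(1/2) / sqrt(2)) · 2^(−2·21n)  →  0

Write N = 21n. Stirling: N! ~ sqrt(2π N)(N/e)^N and (2N)! ~ sqrt(2π·2N)·(2N/e)^(2N).
  (N!)^2/(2N)! ~ (2π N)^(2/2) (N/e)^(2N) / [sqrt(2π·2N) (2N/e)^(2N)]
     = (2π N)^(2/2) / sqrt(2π·2N) · (N/(2N))^(2N)
     = (2π N)^((2−1)/2) / sqrt(2) · 2^(−2N).
Since 2^2 > 1, the factor 2^(−2N) decays exponentially, so the ratio → 0. Substituting N = 21n gives the stated form.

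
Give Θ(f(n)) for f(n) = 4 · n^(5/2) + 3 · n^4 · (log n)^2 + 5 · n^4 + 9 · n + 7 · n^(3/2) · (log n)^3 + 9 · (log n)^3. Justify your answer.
f(n) ∈ Θ(n^4 · (log n)^2)

Compare the terms by growth order. For large n, n^a · (log n)^b dominates n^a' · (log n)^b' iff a > a', or (a = a' and b > b'). Ranking the 6 terms shows the dominant one is 3 · n^4 · (log n)^2. Hence f(n) ∈ Θ(n^4 · (log n)^2).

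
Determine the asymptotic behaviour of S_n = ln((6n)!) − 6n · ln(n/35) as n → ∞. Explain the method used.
S_n ~ 6n · (ln 210 − 1) + O(ln n)

Stirling: ln((6n)!) = 6n ln(6n) − 6n + O(ln n).
  S_n = 6n ln(6n) − 6n − 6n ln(n/35) + O(ln n)
      = 6n ln(6n) − 6n ln n + 6n ln 35 − 6n + O(ln n)
      = 6n ln 6 + 6n ln 35 − 6n + O(ln n)
      = 6n (ln 210 − 1) + O(ln n).
Numerically ln(210) − 1 ≈ 4.3471.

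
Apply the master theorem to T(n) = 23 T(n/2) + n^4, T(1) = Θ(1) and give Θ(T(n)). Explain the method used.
T(n) = Θ(n^(log_2 23))

Master theorem: compare f(n) = n^4 to n^(log_2 23) where log_2 23 ≈ 4.524. Since 4 < log_2 23, we have f(n) = O(n^(log_2 23 − ε)) for some ε > 0 — Case 1. Hence T(n) = Θ(n^(log_2 23)).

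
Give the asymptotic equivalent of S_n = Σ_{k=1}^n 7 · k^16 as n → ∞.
S_n ~ 7 · n^17 / 17

By integral comparison (Euler-Maclaurin), Σ_{k=1}^n 7 · k^16 = 7 · ∫_0^n x^16 dx + O(n^16) = 7 · n^17/17 + O(n^16). (Equivalently, Faulhaber's formula gives the same leading term.)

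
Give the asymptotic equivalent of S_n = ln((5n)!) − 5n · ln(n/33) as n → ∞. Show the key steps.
S_n ~ 5n · (ln 165 − 1) + O(ln n)

Stirling: ln((5n)!) = 5n ln(5n) − 5n + O(ln n).
  S_n = 5n ln(5n) − 5n − 5n ln(n/33) + O(ln n)
      = 5n ln(5n) − 5n ln n + 5n ln 33 − 5n + O(ln n)
      = 5n ln 5 + 5n ln 33 − 5n + O(ln n)
      = 5n (ln 165 − 1) + O(ln n).
Numerically ln(165) − 1 ≈ 4.1059.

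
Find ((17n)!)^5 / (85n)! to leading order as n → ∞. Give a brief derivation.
((17n)!)^5/(85n)! ~ ((2π·17n)^(4/2) / sqrt(5)) · 5^(−5·17n)  →  0

Write N = 17n. Stirling: N! ~ sqrt(2π N)(N/e)^N and (5N)! ~ sqrt(2π·5N)·(5N/e)^(5N).
  (N!)^5/(5N)! ~ (2π N)^(5/2) (N/e)^(5N) / [sqrt(2π·5N) (5N/e)^(5N)]
     = (2π N)^(5/2) / sqrt(2π·5N) · (N/(5N))^(5N)
     = (2π N)^((5−1)/2) / sqrt(5) · 5^(−5N).
Since 5^5 > 1, the factor 5^(−5N) decays exponentially, so the ratio → 0. Substituting N = 17n gives the stated form.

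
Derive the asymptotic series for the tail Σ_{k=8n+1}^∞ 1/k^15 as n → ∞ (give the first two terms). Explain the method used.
Σ_{k>8n} 1/k^15 = 1/(14 · (8n)^14) − 1/(2 · (8n)^15) + O(1/(8n)^16)

Compare to the integral: ∫_{8n}^∞ x^(−15) dx = [−x^(−14)/14]_{8n}^∞ = 1/((15−1)·(8n)^14). The Euler-Maclaurin correction adds −f(8n)/2 = −1/(2·(8n)^15). Euler-Maclaurin then gives
  Σ_{k>8n} 1/k^15 = ∫_{8n}^∞ dx/x^15 − 1/(2·(8n)^15) + O(1/(8n)^16).
(Equivalently this is ζ(15) − Σ_{k≤8n} 1/k^15.)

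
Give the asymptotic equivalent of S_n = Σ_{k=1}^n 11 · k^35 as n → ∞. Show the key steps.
S_n ~ 11 · n^36 / 36

By integral comparison (Euler-Maclaurin), Σ_{k=1}^n 11 · k^35 = 11 · ∫_0^n x^35 dx + O(n^35) = 11 · n^36/36 + O(n^35). (Equivalently, Faulhaber's formula gives the same leading term.)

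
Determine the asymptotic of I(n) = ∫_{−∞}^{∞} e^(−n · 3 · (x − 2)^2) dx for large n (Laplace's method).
I(n) = sqrt(π/(3n))

Here φ(x) = 3 · (x − 2)^2 has its unique minimum at x* = 2 with φ(x*) = 0 and φ''(x*) = 6. Laplace's method gives
  I(n) ~ e^(−n φ(x*)) · sqrt(2π / (n · φ''(x*))) = sqrt(2π / (6n)) = sqrt(π/(3n)).
This is exact: substituting u = (x − 2)·sqrt(3n) gives I(n) = (1/sqrt(3n)) ∫_{−∞}^{∞} e^(−u^2) du = sqrt(π/(3n)).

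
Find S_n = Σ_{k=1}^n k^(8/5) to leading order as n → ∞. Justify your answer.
S_n ~ (5/13) · n^(13/5)

Integral comparison: Σ_{k=1}^n k^(8/5) = ∫_0^n x^(8/5) dx + O(n^(8/5)). The integral is n^(1 + 8/5) / (1 + 8/5) = n^((8+5)/5) / ((8+5)/5) = (5/13) · n^(13/5).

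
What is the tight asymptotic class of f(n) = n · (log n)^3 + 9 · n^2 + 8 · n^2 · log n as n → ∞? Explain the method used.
f(n) ∈ Θ(n^2 · log n)

Compare the terms by growth order. For large n, n^a · (log n)^b dominates n^a' · (log n)^b' iff a > a', or (a = a' and b > b'). Ranking the 3 terms shows the dominant one is 8 · n^2 · log n. Hence f(n) ∈ Θ(n^2 · log n).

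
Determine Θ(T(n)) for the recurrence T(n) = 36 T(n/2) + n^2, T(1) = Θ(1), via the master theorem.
T(n) = Θ(n^(log_2 36))

Master theorem: compare f(n) = n^2 to n^(log_2 36) where log_2 36 ≈ 5.170. Since 2 < log_2 36, we have f(n) = O(n^(log_2 36 − ε)) for some ε > 0 — Case 1. Hence T(n) = Θ(n^(log_2 36)).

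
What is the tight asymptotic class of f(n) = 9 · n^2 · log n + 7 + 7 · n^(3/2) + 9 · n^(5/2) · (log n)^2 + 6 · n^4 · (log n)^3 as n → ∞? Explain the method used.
f(n) ∈ Θ(n^4 · (log n)^3)

Compare the terms by growth order. For large n, n^a · (log n)^b dominates n^a' · (log n)^b' iff a > a', or (a = a' and b > b'). Ranking the 5 terms shows the dominant one is 6 · n^4 · (log n)^3. Hence f(n) ∈ Θ(n^4 · (log n)^3).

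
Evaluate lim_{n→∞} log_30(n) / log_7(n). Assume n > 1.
lim = ln(7) / ln(30) = log_30(7)

Change of base: log_30(n) = ln n / ln 30 and log_7(n) = ln n / ln 7. The ratio is (ln n / ln 30) · (ln 7 / ln n) = ln 7 / ln 30, a constant independent of n. So the limit is ln 7 / ln 30 = log_30(7).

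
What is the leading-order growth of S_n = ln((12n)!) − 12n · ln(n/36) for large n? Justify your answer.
S_n ~ 12n · (ln 432 − 1) + O(ln n)

Stirling: ln((12n)!) = 12n ln(12n) − 12n + O(ln n).
  S_n = 12n ln(12n) − 12n − 12n ln(n/36) + O(ln n)
      = 12n ln(12n) − 12n ln n + 12n ln 36 − 12n + O(ln n)
      = 12n ln 12 + 12n ln 36 − 12n + O(ln n)
      = 12n (ln 432 − 1) + O(ln n).
Numerically ln(432) − 1 ≈ 5.0684.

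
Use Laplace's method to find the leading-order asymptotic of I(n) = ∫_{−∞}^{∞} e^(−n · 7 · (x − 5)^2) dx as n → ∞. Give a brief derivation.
I(n) = sqrt(π/(7n))

Here φ(x) = 7 · (x − 5)^2 has its unique minimum at x* = 5 with φ(x*) = 0 and φ''(x*) = 14. Laplace's method gives
  I(n) ~ e^(−n φ(x*)) · sqrt(2π / (n · φ''(x*))) = sqrt(2π / (14n)) = sqrt(π/(7n)).
This is exact: substituting u = (x − 5)·sqrt(7n) gives I(n) = (1/sqrt(7n)) ∫_{−∞}^{∞} e^(−u^2) du = sqrt(π/(7n)).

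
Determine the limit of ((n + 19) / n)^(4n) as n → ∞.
lim = e^76

Rewrite as (1 + 19/n)^(4n). By the standard limit (1 + x/n)^n → e^x, we have (1 + 19/n)^n → e^19, and raising to the 4th power gives e^76.
More precisely, ln[(1 + 19/n)^(4n)] = 4n · ln(1 + 19/n) = 4n · (19/n + O(1/n^2)) = 76 + O(1/n) → 76.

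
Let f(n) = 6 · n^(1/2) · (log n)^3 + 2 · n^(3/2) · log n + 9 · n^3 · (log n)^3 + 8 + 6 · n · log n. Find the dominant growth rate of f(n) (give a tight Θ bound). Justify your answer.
f(n) ∈ Θ(n^3 · (log n)^3)

Compare the terms by growth order. For large n, n^a · (log n)^b dominates n^a' · (log n)^b' iff a > a', or (a = a' and b > b'). Ranking the 5 terms shows the dominant one is 9 · n^3 · (log n)^3. Hence f(n) ∈ Θ(n^3 · (log n)^3).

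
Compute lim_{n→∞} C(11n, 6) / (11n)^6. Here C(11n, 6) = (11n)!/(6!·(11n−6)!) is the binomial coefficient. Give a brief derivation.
lim = 1/6! = 1/720

With N = 11n → ∞: C(N, 6) / N^6 = [N(N−1)…(N−5)] / (6! · N^6) = (1/6!) · 1 · (1 − 1/(11n)) · … · (1 − 5/(11n)). Each factor → 1 as N → ∞, so the limit is 1/6! = 1/720.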